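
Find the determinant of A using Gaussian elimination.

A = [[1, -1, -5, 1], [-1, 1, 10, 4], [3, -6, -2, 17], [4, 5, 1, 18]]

Forward elimination:
R2 <- R2 - (-1)*R1:  [ 0  0  5  5 ]
R3 <- R3 - (3)*R1:  [  0  -3  13  14 ]
R4 <- R4 - (4)*R1:  [  0   9  21  14 ]
R2 <-> R3   (pivot in column 2 was zero)
[ 1  -1  -5   1 ]
[ 0  -3  13  14 ]
[ 0   0   5   5 ]
[ 0   9  21  14 ]
R4 <- R4 - (-3)*R2:  [  0   0  60  56 ]
R4 <- R4 - (12)*R3:  [  0   0   0  -4 ]
Upper-triangular form:
[ 1  -1  -5   1 ]
[ 0  -3  13  14 ]
[ 0   0   5   5 ]
[ 0   0   0  -4 ]
det(A) = (-1)^1 * (1) * (-3) * (5) * (-4) = -60  (1 row swap -> sign -1)

det(A) = -60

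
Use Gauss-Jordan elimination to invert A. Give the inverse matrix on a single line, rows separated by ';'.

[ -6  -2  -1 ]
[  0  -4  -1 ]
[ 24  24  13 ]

Gauss-Jordan on [A | I]:
R1 <- (1/-6)*R1:  [    1   1/3   1/6  |  -1/6     0     0 ]
R3 <- R3 - (24)*R1:  [  0  16   9  |   4   0   1 ]
R2 <- (1/-4)*R2:  [    0     1   1/4  |     0  -1/4     0 ]
R1 <- R1 - (1/3)*R2:  [    1     0  1/12  |  -1/6  1/12     0 ]
R3 <- R3 - (16)*R2:  [ 0  0  5  |  4  4  1 ]
R3 <- (1/5)*R3:  [   0    0    1  |  4/5  4/5  1/5 ]
R1 <- R1 - (1/12)*R3:  [     1      0      0  |  -7/30   1/60  -1/60 ]
R2 <- R2 - (1/4)*R3:  [     0      1      0  |   -1/5  -9/20  -1/20 ]
Right block of [I | A^{-1}] is the inverse:
[ -7/30   1/60  -1/60 ]
[  -1/5  -9/20  -1/20 ]
[   4/5    4/5    1/5 ]

inverse = [-7/30 1/60 -1/60; -1/5 -9/20 -1/20; 4/5 4/5 1/5]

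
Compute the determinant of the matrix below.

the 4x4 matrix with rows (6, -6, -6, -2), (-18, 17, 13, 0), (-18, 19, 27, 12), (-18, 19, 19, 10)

Forward elimination:
R2 <- R2 - (-3)*R1:  [  0  -1  -5  -6 ]
R3 <- R3 - (-3)*R1:  [ 0  1  9  6 ]
R4 <- R4 - (-3)*R1:  [ 0  1  1  4 ]
R3 <- R3 - (-1)*R2:  [ 0  0  4  0 ]
R4 <- R4 - (-1)*R2:  [  0   0  -4  -2 ]
R4 <- R4 - (-1)*R3:  [  0   0   0  -2 ]
Upper-triangular form:
[ 6  -6  -6  -2 ]
[ 0  -1  -5  -6 ]
[ 0   0   4   0 ]
[ 0   0   0  -2 ]
det(A) = (-1)^0 * (6) * (-1) * (4) * (-2) = 48  (0 row swaps -> sign +1)

det(A) = 48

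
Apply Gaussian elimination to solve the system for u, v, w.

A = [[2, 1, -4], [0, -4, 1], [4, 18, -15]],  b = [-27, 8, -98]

(-5, -1, 4)

Forward elimination on [A|b]:
R3 <- R3 - (2)*R1:  [   0   16   -7  -44 ]
R3 <- R3 - (-4)*R2:  [   0    0   -3  -12 ]
Row echelon form:
[ 2   1  -4  |  -27 ]
[ 0  -4   1  |    8 ]
[ 0   0  -3  |  -12 ]
Back-substitution:
w = (-12) / -3 = 4
v = (8 - (1)*(4)) / -4 = -1
u = (-27 - (1)*(-1) - (-4)*(4)) / 2 = -5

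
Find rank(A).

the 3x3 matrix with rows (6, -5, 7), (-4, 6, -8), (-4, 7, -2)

rank(A) = 3

Row reduction:
R2 <- R2 - (-2/3)*R1:  [     0    8/3  -10/3 ]
R3 <- R3 - (-2/3)*R1:  [    0  11/3   8/3 ]
R3 <- R3 - (11/8)*R2:  [    0     0  29/4 ]
Row echelon form:
[ 6   -5      7 ]
[ 0  8/3  -10/3 ]
[ 0    0   29/4 ]
Nonzero rows / pivot columns: 3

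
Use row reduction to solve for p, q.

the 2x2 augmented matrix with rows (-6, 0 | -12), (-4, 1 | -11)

(2, -3)

Forward elimination on [A|b]:
R2 <- R2 - (2/3)*R1:  [  0   1  -3 ]
Row echelon form:
[ -6  0  |  -12 ]
[  0  1  |   -3 ]
Back-substitution:
q = (-3) / 1 = -3
p = (-12) / -6 = 2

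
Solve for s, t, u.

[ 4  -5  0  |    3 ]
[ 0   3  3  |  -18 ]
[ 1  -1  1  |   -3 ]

Forward elimination on [A|b]:
R3 <- R3 - (1/4)*R1:  [     0    1/4      1  -15/4 ]
R3 <- R3 - (1/12)*R2:  [    0     0   3/4  -9/4 ]
Row echelon form:
[ 4  -5    0  |     3 ]
[ 0   3    3  |   -18 ]
[ 0   0  3/4  |  -9/4 ]
Back-substitution:
u = (-9/4) / (3/4) = -3
t = (-18 - (3)*(-3)) / 3 = -3
s = (3 - (-5)*(-3)) / 4 = -3

(-3, -3, -3)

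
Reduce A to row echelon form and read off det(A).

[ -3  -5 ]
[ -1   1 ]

det(A) = -8

Forward elimination:
R2 <- R2 - (1/3)*R1:  [   0  8/3 ]
Upper-triangular form:
[ -3   -5 ]
[  0  8/3 ]
det(A) = (-1)^0 * (-3) * (8/3) = -8  (0 row swaps -> sign +1)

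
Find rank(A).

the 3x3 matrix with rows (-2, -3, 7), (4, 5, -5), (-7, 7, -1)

Row reduction:
R2 <- R2 - (-2)*R1:  [  0  -1   9 ]
R3 <- R3 - (7/2)*R1:  [     0   35/2  -51/2 ]
R3 <- R3 - (-35/2)*R2:  [   0    0  132 ]
Row echelon form:
[ -2  -3    7 ]
[  0  -1    9 ]
[  0   0  132 ]
Nonzero rows / pivot columns: 3

rank(A) = 3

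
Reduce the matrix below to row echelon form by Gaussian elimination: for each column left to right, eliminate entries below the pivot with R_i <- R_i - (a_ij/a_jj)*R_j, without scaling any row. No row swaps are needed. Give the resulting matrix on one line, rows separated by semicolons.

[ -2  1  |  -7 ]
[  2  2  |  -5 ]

Forward elimination:
R2 <- R2 - (-1)*R1:  [   0    3  -12 ]
Row echelon form:
[ -2  1  |   -7 ]
[  0  3  |  -12 ]

REF = [-2 1 -7; 0 3 -12]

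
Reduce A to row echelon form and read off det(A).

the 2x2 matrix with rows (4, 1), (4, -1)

Forward elimination:
R2 <- R2 - (1)*R1:  [  0  -2 ]
Upper-triangular form:
[ 4   1 ]
[ 0  -2 ]
det(A) = (-1)^0 * (4) * (-2) = -8  (0 row swaps -> sign +1)

det(A) = -8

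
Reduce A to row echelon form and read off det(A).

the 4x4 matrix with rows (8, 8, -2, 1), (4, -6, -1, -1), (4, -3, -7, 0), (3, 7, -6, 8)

Forward elimination:
R2 <- R2 - (1/2)*R1:  [    0   -10     0  -3/2 ]
R3 <- R3 - (1/2)*R1:  [    0    -7    -6  -1/2 ]
R4 <- R4 - (3/8)*R1:  [     0      4  -21/4   61/8 ]
R3 <- R3 - (7/10)*R2:  [     0      0     -6  11/20 ]
R4 <- R4 - (-2/5)*R2:  [      0       0   -21/4  281/40 ]
R4 <- R4 - (7/8)*R3:  [        0         0         0  1047/160 ]
Upper-triangular form:
[ 8    8  -2         1 ]
[ 0  -10   0      -3/2 ]
[ 0    0  -6     11/20 ]
[ 0    0   0  1047/160 ]
det(A) = (-1)^0 * (8) * (-10) * (-6) * (1047/160) = 3141  (0 row swaps -> sign +1)

det(A) = 3141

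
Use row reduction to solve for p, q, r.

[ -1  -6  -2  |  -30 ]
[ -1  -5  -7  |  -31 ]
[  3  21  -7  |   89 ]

(4, 4, 1)

Forward elimination on [A|b]:
R2 <- R2 - (1)*R1:  [  0   1  -5  -1 ]
R3 <- R3 - (-3)*R1:  [   0    3  -13   -1 ]
R3 <- R3 - (3)*R2:  [ 0  0  2  2 ]
Row echelon form:
[ -1  -6  -2  |  -30 ]
[  0   1  -5  |   -1 ]
[  0   0   2  |    2 ]
Back-substitution:
r = (2) / 2 = 1
q = (-1 - (-5)*(1)) / 1 = 4
p = (-30 - (-6)*(4) - (-2)*(1)) / -1 = 4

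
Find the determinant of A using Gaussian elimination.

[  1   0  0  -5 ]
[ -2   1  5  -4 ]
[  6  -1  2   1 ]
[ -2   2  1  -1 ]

Forward elimination:
R2 <- R2 - (-2)*R1:  [   0    1    5  -14 ]
R3 <- R3 - (6)*R1:  [  0  -1   2  31 ]
R4 <- R4 - (-2)*R1:  [   0    2    1  -11 ]
R3 <- R3 - (-1)*R2:  [  0   0   7  17 ]
R4 <- R4 - (2)*R2:  [  0   0  -9  17 ]
R4 <- R4 - (-9/7)*R3:  [     0      0      0  272/7 ]
Upper-triangular form:
[ 1  0  0     -5 ]
[ 0  1  5    -14 ]
[ 0  0  7     17 ]
[ 0  0  0  272/7 ]
det(A) = (-1)^0 * (1) * (1) * (7) * (272/7) = 272  (0 row swaps -> sign +1)

det(A) = 272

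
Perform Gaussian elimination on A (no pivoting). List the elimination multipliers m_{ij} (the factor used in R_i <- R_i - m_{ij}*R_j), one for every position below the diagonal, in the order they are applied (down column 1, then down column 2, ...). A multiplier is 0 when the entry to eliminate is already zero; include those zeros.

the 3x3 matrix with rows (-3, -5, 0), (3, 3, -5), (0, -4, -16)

Forward elimination:
R2 <- R2 - (-1)*R1:  [  0  -2  -5 ]
R3: entry in column 1 is already 0 -> m_{31} = 0 (no row operation needed)
R3 <- R3 - (2)*R2:  [  0   0  -6 ]
Multipliers (in order of application): m_{21} = -1, m_{31} = 0, m_{32} = 2

multipliers: -1, 0, 2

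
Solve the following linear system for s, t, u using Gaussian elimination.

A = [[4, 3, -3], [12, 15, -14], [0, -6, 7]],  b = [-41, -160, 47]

Forward elimination on [A|b]:
R2 <- R2 - (3)*R1:  [   0    6   -5  -37 ]
R3 <- R3 - (-1)*R2:  [  0   0   2  10 ]
Row echelon form:
[ 4  3  -3  |  -41 ]
[ 0  6  -5  |  -37 ]
[ 0  0   2  |   10 ]
Back-substitution:
u = (10) / 2 = 5
t = (-37 - (-5)*(5)) / 6 = -2
s = (-41 - (3)*(-2) - (-3)*(5)) / 4 = -5

(-5, -2, 5)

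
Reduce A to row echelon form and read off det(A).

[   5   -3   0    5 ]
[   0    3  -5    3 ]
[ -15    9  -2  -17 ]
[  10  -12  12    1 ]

Forward elimination:
R3 <- R3 - (-3)*R1:  [  0   0  -2  -2 ]
R4 <- R4 - (2)*R1:  [  0  -6  12  -9 ]
R4 <- R4 - (-2)*R2:  [  0   0   2  -3 ]
R4 <- R4 - (-1)*R3:  [  0   0   0  -5 ]
Upper-triangular form:
[ 5  -3   0   5 ]
[ 0   3  -5   3 ]
[ 0   0  -2  -2 ]
[ 0   0   0  -5 ]
det(A) = (-1)^0 * (5) * (3) * (-2) * (-5) = 150  (0 row swaps -> sign +1)

det(A) = 150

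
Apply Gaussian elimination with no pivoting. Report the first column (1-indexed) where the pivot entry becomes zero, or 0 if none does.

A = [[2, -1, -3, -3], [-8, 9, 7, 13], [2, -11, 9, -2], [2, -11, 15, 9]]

Naive forward elimination:
R2 <- R2 - (-4)*R1:  [  0   5  -5   1 ]
R3 <- R3 - (1)*R1:  [   0  -10   12    1 ]
R4 <- R4 - (1)*R1:  [   0  -10   18   12 ]
R3 <- R3 - (-2)*R2:  [ 0  0  2  3 ]
R4 <- R4 - (-2)*R2:  [  0   0   8  14 ]
R4 <- R4 - (4)*R3:  [ 0  0  0  2 ]
All pivots nonzero; naive elimination completes without hitting a zero pivot.

first zero-pivot column = 0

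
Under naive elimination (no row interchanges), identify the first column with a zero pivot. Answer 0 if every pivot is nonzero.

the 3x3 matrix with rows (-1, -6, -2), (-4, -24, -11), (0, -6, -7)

first zero-pivot column = 2

Naive forward elimination:
R2 <- R2 - (4)*R1:  [  0   0  -3 ]
Matrix at this point:
[ -1  -6  -2 ]
[  0   0  -3 ]
[  0  -6  -7 ]
Pivot entry (2,2) is zero but row 3 has -6 in column 2 -> naive elimination stops; a row interchange (e.g. R2 <-> R3) would be required here.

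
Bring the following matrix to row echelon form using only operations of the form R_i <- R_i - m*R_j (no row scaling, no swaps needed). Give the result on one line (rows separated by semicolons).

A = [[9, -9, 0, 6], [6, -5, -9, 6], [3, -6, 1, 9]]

REF = [9 -9 0 6; 0 1 -9 2; 0 0 -26 13]

Forward elimination:
R2 <- R2 - (2/3)*R1:  [  0   1  -9   2 ]
R3 <- R3 - (1/3)*R1:  [  0  -3   1   7 ]
R3 <- R3 - (-3)*R2:  [   0    0  -26   13 ]
Row echelon form:
[ 9  -9    0   6 ]
[ 0   1   -9   2 ]
[ 0   0  -26  13 ]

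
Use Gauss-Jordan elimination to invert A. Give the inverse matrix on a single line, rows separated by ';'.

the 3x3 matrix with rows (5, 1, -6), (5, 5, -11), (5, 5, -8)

inverse = [1/4 -11/30 19/60; -1/4 -1/6 5/12; 0 -1/3 1/3]

Gauss-Jordan on [A | I]:
R1 <- (1/5)*R1:  [    1   1/5  -6/5  |   1/5     0     0 ]
R2 <- R2 - (5)*R1:  [  0   4  -5  |  -1   1   0 ]
R3 <- R3 - (5)*R1:  [  0   4  -2  |  -1   0   1 ]
R2 <- (1/4)*R2:  [    0     1  -5/4  |  -1/4   1/4     0 ]
R1 <- R1 - (1/5)*R2:  [      1       0  -19/20  |     1/4   -1/20       0 ]
R3 <- R3 - (4)*R2:  [  0   0   3  |   0  -1   1 ]
R3 <- (1/3)*R3:  [    0     0     1  |     0  -1/3   1/3 ]
R1 <- R1 - (-19/20)*R3:  [      1       0       0  |     1/4  -11/30   19/60 ]
R2 <- R2 - (-5/4)*R3:  [    0     1     0  |  -1/4  -1/6  5/12 ]
Right block of [I | A^{-1}] is the inverse:
[  1/4  -11/30  19/60 ]
[ -1/4    -1/6   5/12 ]
[    0    -1/3    1/3 ]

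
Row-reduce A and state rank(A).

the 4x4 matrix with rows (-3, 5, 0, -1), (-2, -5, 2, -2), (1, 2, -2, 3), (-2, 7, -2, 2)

Row reduction:
R2 <- R2 - (2/3)*R1:  [     0  -25/3      2   -4/3 ]
R3 <- R3 - (-1/3)*R1:  [    0  11/3    -2   8/3 ]
R4 <- R4 - (2/3)*R1:  [    0  11/3    -2   8/3 ]
R3 <- R3 - (-11/25)*R2:  [      0       0  -28/25   52/25 ]
R4 <- R4 - (-11/25)*R2:  [      0       0  -28/25   52/25 ]
R4 <- R4 - (1)*R3:  [ 0  0  0  0 ]
Row echelon form:
[ -3      5       0     -1 ]
[  0  -25/3       2   -4/3 ]
[  0      0  -28/25  52/25 ]
[  0      0       0      0 ]
Nonzero rows / pivot columns: 3

rank(A) = 3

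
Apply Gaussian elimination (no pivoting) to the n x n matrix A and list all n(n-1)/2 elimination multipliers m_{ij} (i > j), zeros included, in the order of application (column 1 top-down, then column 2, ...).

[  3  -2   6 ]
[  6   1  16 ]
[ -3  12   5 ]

multipliers: 2, -1, 2

Forward elimination:
R2 <- R2 - (2)*R1:  [ 0  5  4 ]
R3 <- R3 - (-1)*R1:  [  0  10  11 ]
R3 <- R3 - (2)*R2:  [ 0  0  3 ]
Multipliers (in order of application): m_{21} = 2, m_{31} = -1, m_{32} = 2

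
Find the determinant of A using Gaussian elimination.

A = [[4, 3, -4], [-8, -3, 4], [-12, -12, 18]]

Forward elimination:
R2 <- R2 - (-2)*R1:  [  0   3  -4 ]
R3 <- R3 - (-3)*R1:  [  0  -3   6 ]
R3 <- R3 - (-1)*R2:  [ 0  0  2 ]
Upper-triangular form:
[ 4  3  -4 ]
[ 0  3  -4 ]
[ 0  0   2 ]
det(A) = (-1)^0 * (4) * (3) * (2) = 24  (0 row swaps -> sign +1)

det(A) = 24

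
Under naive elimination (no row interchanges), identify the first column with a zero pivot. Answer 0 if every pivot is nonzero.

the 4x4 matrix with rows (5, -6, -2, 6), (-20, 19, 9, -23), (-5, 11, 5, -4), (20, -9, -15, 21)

first zero-pivot column = 0

Naive forward elimination:
R2 <- R2 - (-4)*R1:  [  0  -5   1   1 ]
R3 <- R3 - (-1)*R1:  [ 0  5  3  2 ]
R4 <- R4 - (4)*R1:  [  0  15  -7  -3 ]
R3 <- R3 - (-1)*R2:  [ 0  0  4  3 ]
R4 <- R4 - (-3)*R2:  [  0   0  -4   0 ]
R4 <- R4 - (-1)*R3:  [ 0  0  0  3 ]
All pivots nonzero; naive elimination completes without hitting a zero pivot.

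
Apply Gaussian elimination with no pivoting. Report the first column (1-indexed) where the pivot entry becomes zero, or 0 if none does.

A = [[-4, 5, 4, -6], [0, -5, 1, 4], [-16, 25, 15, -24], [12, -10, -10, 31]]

first zero-pivot column = 3

Naive forward elimination:
R3 <- R3 - (4)*R1:  [  0   5  -1   0 ]
R4 <- R4 - (-3)*R1:  [  0   5   2  13 ]
R3 <- R3 - (-1)*R2:  [ 0  0  0  4 ]
R4 <- R4 - (-1)*R2:  [  0   0   3  17 ]
Matrix at this point:
[ -4   5  4  -6 ]
[  0  -5  1   4 ]
[  0   0  0   4 ]
[  0   0  3  17 ]
Pivot entry (3,3) is zero but row 4 has 3 in column 3 -> naive elimination stops; a row interchange (e.g. R3 <-> R4) would be required here.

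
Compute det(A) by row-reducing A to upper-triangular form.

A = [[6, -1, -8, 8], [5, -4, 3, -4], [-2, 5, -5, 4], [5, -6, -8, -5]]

det(A) = 2225

Forward elimination:
R2 <- R2 - (5/6)*R1:  [     0  -19/6   29/3  -32/3 ]
R3 <- R3 - (-1/3)*R1:  [     0   14/3  -23/3   20/3 ]
R4 <- R4 - (5/6)*R1:  [     0  -31/6   -4/3  -35/3 ]
R3 <- R3 - (-28/19)*R2:  [       0        0   125/19  -172/19 ]
R4 <- R4 - (31/19)*R2:  [       0        0  -325/19   109/19 ]
R4 <- R4 - (-13/5)*R3:  [     0      0      0  -89/5 ]
Upper-triangular form:
[ 6     -1      -8        8 ]
[ 0  -19/6    29/3    -32/3 ]
[ 0      0  125/19  -172/19 ]
[ 0      0       0    -89/5 ]
det(A) = (-1)^0 * (6) * (-19/6) * (125/19) * (-89/5) = 2225  (0 row swaps -> sign +1)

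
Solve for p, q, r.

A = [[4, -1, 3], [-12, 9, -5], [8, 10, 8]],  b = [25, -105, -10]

Forward elimination on [A|b]:
R2 <- R2 - (-3)*R1:  [   0    6    4  -30 ]
R3 <- R3 - (2)*R1:  [   0   12    2  -60 ]
R3 <- R3 - (2)*R2:  [  0   0  -6   0 ]
Row echelon form:
[ 4  -1   3  |   25 ]
[ 0   6   4  |  -30 ]
[ 0   0  -6  |    0 ]
Back-substitution:
r = (0) / -6 = 0
q = (-30 - (4)*(0)) / 6 = -5
p = (25 - (-1)*(-5) - (3)*(0)) / 4 = 5

(5, -5, 0)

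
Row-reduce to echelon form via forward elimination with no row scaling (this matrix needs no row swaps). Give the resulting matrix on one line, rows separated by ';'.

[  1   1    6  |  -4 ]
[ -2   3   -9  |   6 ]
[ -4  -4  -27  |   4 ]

Forward elimination:
R2 <- R2 - (-2)*R1:  [  0   5   3  -2 ]
R3 <- R3 - (-4)*R1:  [   0    0   -3  -12 ]
Row echelon form:
[ 1  1   6  |   -4 ]
[ 0  5   3  |   -2 ]
[ 0  0  -3  |  -12 ]

REF = [1 1 6 -4; 0 5 3 -2; 0 0 -3 -12]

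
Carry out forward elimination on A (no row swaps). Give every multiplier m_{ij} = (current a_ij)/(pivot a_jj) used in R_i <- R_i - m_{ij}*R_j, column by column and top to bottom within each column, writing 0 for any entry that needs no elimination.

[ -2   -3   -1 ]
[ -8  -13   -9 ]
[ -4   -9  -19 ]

multipliers: 4, 2, 3

Forward elimination:
R2 <- R2 - (4)*R1:  [  0  -1  -5 ]
R3 <- R3 - (2)*R1:  [   0   -3  -17 ]
R3 <- R3 - (3)*R2:  [  0   0  -2 ]
Multipliers (in order of application): m_{21} = 4, m_{31} = 2, m_{32} = 3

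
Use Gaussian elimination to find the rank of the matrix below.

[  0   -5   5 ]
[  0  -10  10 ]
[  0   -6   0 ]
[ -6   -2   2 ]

Row reduction:
R1 <-> R4   (pivot in column 1 was zero)
[ -6   -2   2 ]
[  0  -10  10 ]
[  0   -6   0 ]
[  0   -5   5 ]
R3 <- R3 - (3/5)*R2:  [  0   0  -6 ]
R4 <- R4 - (1/2)*R2:  [ 0  0  0 ]
Row echelon form:
[ -6   -2   2 ]
[  0  -10  10 ]
[  0    0  -6 ]
[  0    0   0 ]
Nonzero rows / pivot columns: 3

rank(A) = 3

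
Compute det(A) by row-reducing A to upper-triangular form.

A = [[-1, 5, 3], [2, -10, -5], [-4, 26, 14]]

Forward elimination:
R2 <- R2 - (-2)*R1:  [ 0  0  1 ]
R3 <- R3 - (4)*R1:  [ 0  6  2 ]
R2 <-> R3   (pivot in column 2 was zero)
[ -1  5  3 ]
[  0  6  2 ]
[  0  0  1 ]
Upper-triangular form:
[ -1  5  3 ]
[  0  6  2 ]
[  0  0  1 ]
det(A) = (-1)^1 * (-1) * (6) * (1) = 6  (1 row swap -> sign -1)

det(A) = 6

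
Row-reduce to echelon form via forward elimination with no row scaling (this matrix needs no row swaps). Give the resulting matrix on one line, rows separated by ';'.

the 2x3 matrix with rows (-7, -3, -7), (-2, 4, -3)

Forward elimination:
R2 <- R2 - (2/7)*R1:  [    0  34/7    -1 ]
Row echelon form:
[ -7    -3  -7 ]
[  0  34/7  -1 ]

REF = [-7 -3 -7; 0 34/7 -1]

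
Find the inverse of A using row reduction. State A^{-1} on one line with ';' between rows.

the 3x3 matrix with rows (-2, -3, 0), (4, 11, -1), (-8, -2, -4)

Gauss-Jordan on [A | I]:
R1 <- (1/-2)*R1:  [    1   3/2     0  |  -1/2     0     0 ]
R2 <- R2 - (4)*R1:  [  0   5  -1  |   2   1   0 ]
R3 <- R3 - (-8)*R1:  [  0  10  -4  |  -4   0   1 ]
R2 <- (1/5)*R2:  [    0     1  -1/5  |   2/5   1/5     0 ]
R1 <- R1 - (3/2)*R2:  [      1       0    3/10  |  -11/10   -3/10       0 ]
R3 <- R3 - (10)*R2:  [  0   0  -2  |  -8  -2   1 ]
R3 <- (1/-2)*R3:  [    0     0     1  |     4     1  -1/2 ]
R1 <- R1 - (3/10)*R3:  [      1       0       0  |  -23/10    -3/5    3/20 ]
R2 <- R2 - (-1/5)*R3:  [     0      1      0  |    6/5    2/5  -1/10 ]
Right block of [I | A^{-1}] is the inverse:
[ -23/10  -3/5   3/20 ]
[    6/5   2/5  -1/10 ]
[      4     1   -1/2 ]

inverse = [-23/10 -3/5 3/20; 6/5 2/5 -1/10; 4 1 -1/2]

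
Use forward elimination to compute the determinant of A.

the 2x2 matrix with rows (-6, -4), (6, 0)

det(A) = 24

Forward elimination:
R2 <- R2 - (-1)*R1:  [  0  -4 ]
Upper-triangular form:
[ -6  -4 ]
[  0  -4 ]
det(A) = (-1)^0 * (-6) * (-4) = 24  (0 row swaps -> sign +1)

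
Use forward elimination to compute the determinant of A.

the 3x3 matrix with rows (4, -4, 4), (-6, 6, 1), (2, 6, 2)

det(A) = -224

Forward elimination:
R2 <- R2 - (-3/2)*R1:  [ 0  0  7 ]
R3 <- R3 - (1/2)*R1:  [ 0  8  0 ]
R2 <-> R3   (pivot in column 2 was zero)
[ 4  -4  4 ]
[ 0   8  0 ]
[ 0   0  7 ]
Upper-triangular form:
[ 4  -4  4 ]
[ 0   8  0 ]
[ 0   0  7 ]
det(A) = (-1)^1 * (4) * (8) * (7) = -224  (1 row swap -> sign -1)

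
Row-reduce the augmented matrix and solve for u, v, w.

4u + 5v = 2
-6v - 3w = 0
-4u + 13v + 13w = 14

(3, -2, 4)

Forward elimination on [A|b]:
R3 <- R3 - (-1)*R1:  [  0  18  13  16 ]
R3 <- R3 - (-3)*R2:  [  0   0   4  16 ]
Row echelon form:
[ 4   5   0  |   2 ]
[ 0  -6  -3  |   0 ]
[ 0   0   4  |  16 ]
Back-substitution:
w = (16) / 4 = 4
v = (0 - (-3)*(4)) / -6 = -2
u = (2 - (5)*(-2)) / 4 = 3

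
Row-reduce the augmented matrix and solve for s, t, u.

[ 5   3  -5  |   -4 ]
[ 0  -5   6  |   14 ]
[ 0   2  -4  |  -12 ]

(2, 2, 4)

Forward elimination on [A|b]:
R3 <- R3 - (-2/5)*R2:  [     0      0   -8/5  -32/5 ]
Row echelon form:
[ 5   3    -5  |     -4 ]
[ 0  -5     6  |     14 ]
[ 0   0  -8/5  |  -32/5 ]
Back-substitution:
u = (-32/5) / (-8/5) = 4
t = (14 - (6)*(4)) / -5 = 2
s = (-4 - (3)*(2) - (-5)*(4)) / 5 = 2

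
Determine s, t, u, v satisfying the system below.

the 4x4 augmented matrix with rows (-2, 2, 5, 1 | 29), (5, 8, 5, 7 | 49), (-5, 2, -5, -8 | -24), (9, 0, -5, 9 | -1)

(-4, 3, 2, 5)

Forward elimination on [A|b]:
R2 <- R2 - (-5/2)*R1:  [     0     13   35/2   19/2  243/2 ]
R3 <- R3 - (5/2)*R1:  [      0      -3   -35/2   -21/2  -193/2 ]
R4 <- R4 - (-9/2)*R1:  [     0      9   35/2   27/2  259/2 ]
R3 <- R3 - (-3/13)*R2:  [       0        0  -175/13  -108/13  -890/13 ]
R4 <- R4 - (9/13)*R2:  [      0       0   70/13   90/13  590/13 ]
R4 <- R4 - (-2/5)*R3:  [    0     0     0  18/5    18 ]
Row echelon form:
[ -2   2        5        1  |       29 ]
[  0  13     35/2     19/2  |    243/2 ]
[  0   0  -175/13  -108/13  |  -890/13 ]
[  0   0        0     18/5  |       18 ]
Back-substitution:
v = (18) / (18/5) = 5
u = (-890/13 - (-108/13)*(5)) / (-175/13) = 2
t = (243/2 - (35/2)*(2) - (19/2)*(5)) / 13 = 3
s = (29 - (2)*(3) - (5)*(2) - (1)*(5)) / -2 = -4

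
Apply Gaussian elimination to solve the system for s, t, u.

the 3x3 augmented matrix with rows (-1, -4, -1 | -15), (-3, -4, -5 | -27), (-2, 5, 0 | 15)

(0, 3, 3)

Forward elimination on [A|b]:
R2 <- R2 - (3)*R1:  [  0   8  -2  18 ]
R3 <- R3 - (2)*R1:  [  0  13   2  45 ]
R3 <- R3 - (13/8)*R2:  [    0     0  21/4  63/4 ]
Row echelon form:
[ -1  -4    -1  |   -15 ]
[  0   8    -2  |    18 ]
[  0   0  21/4  |  63/4 ]
Back-substitution:
u = (63/4) / (21/4) = 3
t = (18 - (-2)*(3)) / 8 = 3
s = (-15 - (-4)*(3) - (-1)*(3)) / -1 = 0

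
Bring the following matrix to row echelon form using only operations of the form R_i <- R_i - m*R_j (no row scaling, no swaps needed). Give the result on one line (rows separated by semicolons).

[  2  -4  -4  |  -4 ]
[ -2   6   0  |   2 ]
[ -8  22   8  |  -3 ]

REF = [2 -4 -4 -4; 0 2 -4 -2; 0 0 4 -13]

Forward elimination:
R2 <- R2 - (-1)*R1:  [  0   2  -4  -2 ]
R3 <- R3 - (-4)*R1:  [   0    6   -8  -19 ]
R3 <- R3 - (3)*R2:  [   0    0    4  -13 ]
Row echelon form:
[ 2  -4  -4  |   -4 ]
[ 0   2  -4  |   -2 ]
[ 0   0   4  |  -13 ]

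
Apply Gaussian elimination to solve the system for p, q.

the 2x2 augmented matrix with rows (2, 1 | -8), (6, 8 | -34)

(-3, -2)

Forward elimination on [A|b]:
R2 <- R2 - (3)*R1:  [   0    5  -10 ]
Row echelon form:
[ 2  1  |   -8 ]
[ 0  5  |  -10 ]
Back-substitution:
q = (-10) / 5 = -2
p = (-8 - (1)*(-2)) / 2 = -3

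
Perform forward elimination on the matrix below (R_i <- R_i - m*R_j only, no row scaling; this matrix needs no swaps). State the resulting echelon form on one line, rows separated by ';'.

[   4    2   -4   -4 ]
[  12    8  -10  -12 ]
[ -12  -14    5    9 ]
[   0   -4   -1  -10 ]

Forward elimination:
R2 <- R2 - (3)*R1:  [ 0  2  2  0 ]
R3 <- R3 - (-3)*R1:  [  0  -8  -7  -3 ]
R3 <- R3 - (-4)*R2:  [  0   0   1  -3 ]
R4 <- R4 - (-2)*R2:  [   0    0    3  -10 ]
R4 <- R4 - (3)*R3:  [  0   0   0  -1 ]
Row echelon form:
[ 4  2  -4  -4 ]
[ 0  2   2   0 ]
[ 0  0   1  -3 ]
[ 0  0   0  -1 ]

REF = [4 2 -4 -4; 0 2 2 0; 0 0 1 -3; 0 0 0 -1]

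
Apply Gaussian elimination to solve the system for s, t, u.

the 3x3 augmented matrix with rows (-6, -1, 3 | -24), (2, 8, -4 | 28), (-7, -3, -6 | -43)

Forward elimination on [A|b]:
R2 <- R2 - (-1/3)*R1:  [    0  23/3    -3    20 ]
R3 <- R3 - (7/6)*R1:  [     0  -11/6  -19/2    -15 ]
R3 <- R3 - (-11/46)*R2:  [       0        0  -235/23  -235/23 ]
Row echelon form:
[ -6    -1        3  |      -24 ]
[  0  23/3       -3  |       20 ]
[  0     0  -235/23  |  -235/23 ]
Back-substitution:
u = (-235/23) / (-235/23) = 1
t = (20 - (-3)*(1)) / (23/3) = 3
s = (-24 - (-1)*(3) - (3)*(1)) / -6 = 4

(4, 3, 1)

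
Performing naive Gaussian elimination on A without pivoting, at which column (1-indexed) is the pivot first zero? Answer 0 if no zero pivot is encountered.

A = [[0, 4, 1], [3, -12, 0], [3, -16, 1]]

Naive forward elimination:
Pivot entry (1,1) is zero but row 2 has 3 in column 1 -> naive elimination stops; a row interchange (e.g. R1 <-> R2) would be required here.

first zero-pivot column = 1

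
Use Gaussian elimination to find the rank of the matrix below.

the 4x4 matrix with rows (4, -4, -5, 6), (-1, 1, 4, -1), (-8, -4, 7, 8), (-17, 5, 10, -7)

rank(A) = 3

Row reduction:
R2 <- R2 - (-1/4)*R1:  [    0     0  11/4   1/2 ]
R3 <- R3 - (-2)*R1:  [   0  -12   -3   20 ]
R4 <- R4 - (-17/4)*R1:  [     0    -12  -45/4   37/2 ]
R2 <-> R3   (pivot in column 2 was zero)
[ 4   -4     -5     6 ]
[ 0  -12     -3    20 ]
[ 0    0   11/4   1/2 ]
[ 0  -12  -45/4  37/2 ]
R4 <- R4 - (1)*R2:  [     0      0  -33/4   -3/2 ]
R4 <- R4 - (-3)*R3:  [ 0  0  0  0 ]
Row echelon form:
[ 4   -4    -5    6 ]
[ 0  -12    -3   20 ]
[ 0    0  11/4  1/2 ]
[ 0    0     0    0 ]
Nonzero rows / pivot columns: 3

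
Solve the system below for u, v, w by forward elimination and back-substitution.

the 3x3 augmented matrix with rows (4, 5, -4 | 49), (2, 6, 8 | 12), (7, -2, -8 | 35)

Forward elimination on [A|b]:
R2 <- R2 - (1/2)*R1:  [     0    7/2     10  -25/2 ]
R3 <- R3 - (7/4)*R1:  [      0   -43/4      -1  -203/4 ]
R3 <- R3 - (-43/14)*R2:  [      0       0   208/7  -624/7 ]
Row echelon form:
[ 4    5     -4  |      49 ]
[ 0  7/2     10  |   -25/2 ]
[ 0    0  208/7  |  -624/7 ]
Back-substitution:
w = (-624/7) / (208/7) = -3
v = (-25/2 - (10)*(-3)) / (7/2) = 5
u = (49 - (5)*(5) - (-4)*(-3)) / 4 = 3

(3, 5, -3)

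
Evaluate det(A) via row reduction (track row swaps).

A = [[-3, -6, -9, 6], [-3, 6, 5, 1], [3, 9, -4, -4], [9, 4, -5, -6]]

det(A) = 1830

Forward elimination:
R2 <- R2 - (1)*R1:  [  0  12  14  -5 ]
R3 <- R3 - (-1)*R1:  [   0    3  -13    2 ]
R4 <- R4 - (-3)*R1:  [   0  -14  -32   12 ]
R3 <- R3 - (1/4)*R2:  [     0      0  -33/2   13/4 ]
R4 <- R4 - (-7/6)*R2:  [     0      0  -47/3   37/6 ]
R4 <- R4 - (94/99)*R3:  [      0       0       0  305/99 ]
Upper-triangular form:
[ -3  -6     -9       6 ]
[  0  12     14      -5 ]
[  0   0  -33/2    13/4 ]
[  0   0      0  305/99 ]
det(A) = (-1)^0 * (-3) * (12) * (-33/2) * (305/99) = 1830  (0 row swaps -> sign +1)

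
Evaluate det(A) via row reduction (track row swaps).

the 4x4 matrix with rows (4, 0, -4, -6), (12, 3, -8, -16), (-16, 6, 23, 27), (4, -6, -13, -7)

Forward elimination:
R2 <- R2 - (3)*R1:  [ 0  3  4  2 ]
R3 <- R3 - (-4)*R1:  [ 0  6  7  3 ]
R4 <- R4 - (1)*R1:  [  0  -6  -9  -1 ]
R3 <- R3 - (2)*R2:  [  0   0  -1  -1 ]
R4 <- R4 - (-2)*R2:  [  0   0  -1   3 ]
R4 <- R4 - (1)*R3:  [ 0  0  0  4 ]
Upper-triangular form:
[ 4  0  -4  -6 ]
[ 0  3   4   2 ]
[ 0  0  -1  -1 ]
[ 0  0   0   4 ]
det(A) = (-1)^0 * (4) * (3) * (-1) * (4) = -48  (0 row swaps -> sign +1)

det(A) = -48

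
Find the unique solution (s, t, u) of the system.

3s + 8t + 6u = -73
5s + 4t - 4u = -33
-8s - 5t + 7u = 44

(-5, -5, -3)

Forward elimination on [A|b]:
R2 <- R2 - (5/3)*R1:  [     0  -28/3    -14  266/3 ]
R3 <- R3 - (-8/3)*R1:  [      0    49/3      23  -452/3 ]
R3 <- R3 - (-7/4)*R2:  [    0     0  -3/2   9/2 ]
Row echelon form:
[ 3      8     6  |    -73 ]
[ 0  -28/3   -14  |  266/3 ]
[ 0      0  -3/2  |    9/2 ]
Back-substitution:
u = (9/2) / (-3/2) = -3
t = (266/3 - (-14)*(-3)) / (-28/3) = -5
s = (-73 - (8)*(-5) - (6)*(-3)) / 3 = -5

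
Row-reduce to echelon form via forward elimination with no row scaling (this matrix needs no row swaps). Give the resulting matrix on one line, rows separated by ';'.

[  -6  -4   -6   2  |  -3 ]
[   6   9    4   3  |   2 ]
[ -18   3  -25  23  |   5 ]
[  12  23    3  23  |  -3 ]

Forward elimination:
R2 <- R2 - (-1)*R1:  [  0   5  -2   5  -1 ]
R3 <- R3 - (3)*R1:  [  0  15  -7  17  14 ]
R4 <- R4 - (-2)*R1:  [  0  15  -9  27  -9 ]
R3 <- R3 - (3)*R2:  [  0   0  -1   2  17 ]
R4 <- R4 - (3)*R2:  [  0   0  -3  12  -6 ]
R4 <- R4 - (3)*R3:  [   0    0    0    6  -57 ]
Row echelon form:
[ -6  -4  -6  2  |   -3 ]
[  0   5  -2  5  |   -1 ]
[  0   0  -1  2  |   17 ]
[  0   0   0  6  |  -57 ]

REF = [-6 -4 -6 2 -3; 0 5 -2 5 -1; 0 0 -1 2 17; 0 0 0 6 -57]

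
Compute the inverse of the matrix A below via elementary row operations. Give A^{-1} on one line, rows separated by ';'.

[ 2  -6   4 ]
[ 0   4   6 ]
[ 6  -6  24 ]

inverse = [-11/4 -5/2 13/12; -3/4 -1/2 1/4; 1/2 1/2 -1/6]

Gauss-Jordan on [A | I]:
R1 <- (1/2)*R1:  [   1   -3    2  |  1/2    0    0 ]
R3 <- R3 - (6)*R1:  [  0  12  12  |  -3   0   1 ]
R2 <- (1/4)*R2:  [   0    1  3/2  |    0  1/4    0 ]
R1 <- R1 - (-3)*R2:  [    1     0  13/2  |   1/2   3/4     0 ]
R3 <- R3 - (12)*R2:  [  0   0  -6  |  -3  -3   1 ]
R3 <- (1/-6)*R3:  [    0     0     1  |   1/2   1/2  -1/6 ]
R1 <- R1 - (13/2)*R3:  [     1      0      0  |  -11/4   -5/2  13/12 ]
R2 <- R2 - (3/2)*R3:  [    0     1     0  |  -3/4  -1/2   1/4 ]
Right block of [I | A^{-1}] is the inverse:
[ -11/4  -5/2  13/12 ]
[  -3/4  -1/2    1/4 ]
[   1/2   1/2   -1/6 ]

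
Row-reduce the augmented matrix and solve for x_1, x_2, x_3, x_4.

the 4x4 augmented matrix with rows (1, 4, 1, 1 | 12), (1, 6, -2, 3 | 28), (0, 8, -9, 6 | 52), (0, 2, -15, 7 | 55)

Forward elimination on [A|b]:
R2 <- R2 - (1)*R1:  [  0   2  -3   2  16 ]
R3 <- R3 - (4)*R2:  [   0    0    3   -2  -12 ]
R4 <- R4 - (1)*R2:  [   0    0  -12    5   39 ]
R4 <- R4 - (-4)*R3:  [  0   0   0  -3  -9 ]
Row echelon form:
[ 1  4   1   1  |   12 ]
[ 0  2  -3   2  |   16 ]
[ 0  0   3  -2  |  -12 ]
[ 0  0   0  -3  |   -9 ]
Back-substitution:
x_4 = (-9) / -3 = 3
x_3 = (-12 - (-2)*(3)) / 3 = -2
x_2 = (16 - (-3)*(-2) - (2)*(3)) / 2 = 2
x_1 = (12 - (4)*(2) - (1)*(-2) - (1)*(3)) / 1 = 3

(3, 2, -2, 3)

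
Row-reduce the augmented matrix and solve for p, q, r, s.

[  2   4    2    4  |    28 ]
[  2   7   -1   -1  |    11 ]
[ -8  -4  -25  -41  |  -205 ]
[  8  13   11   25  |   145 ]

Forward elimination on [A|b]:
R2 <- R2 - (1)*R1:  [   0    3   -3   -5  -17 ]
R3 <- R3 - (-4)*R1:  [   0   12  -17  -25  -93 ]
R4 <- R4 - (4)*R1:  [  0  -3   3   9  33 ]
R3 <- R3 - (4)*R2:  [   0    0   -5   -5  -25 ]
R4 <- R4 - (-1)*R2:  [  0   0   0   4  16 ]
Row echelon form:
[ 2  4   2   4  |   28 ]
[ 0  3  -3  -5  |  -17 ]
[ 0  0  -5  -5  |  -25 ]
[ 0  0   0   4  |   16 ]
Back-substitution:
s = (16) / 4 = 4
r = (-25 - (-5)*(4)) / -5 = 1
q = (-17 - (-3)*(1) - (-5)*(4)) / 3 = 2
p = (28 - (4)*(2) - (2)*(1) - (4)*(4)) / 2 = 1

(1, 2, 1, 4)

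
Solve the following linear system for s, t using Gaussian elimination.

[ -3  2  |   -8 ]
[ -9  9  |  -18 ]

Forward elimination on [A|b]:
R2 <- R2 - (3)*R1:  [ 0  3  6 ]
Row echelon form:
[ -3  2  |  -8 ]
[  0  3  |   6 ]
Back-substitution:
t = (6) / 3 = 2
s = (-8 - (2)*(2)) / -3 = 4

(4, 2)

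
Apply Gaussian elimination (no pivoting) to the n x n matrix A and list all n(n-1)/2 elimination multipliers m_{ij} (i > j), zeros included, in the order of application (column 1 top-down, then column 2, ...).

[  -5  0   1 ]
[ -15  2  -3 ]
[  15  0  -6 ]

multipliers: 3, -3, 0

Forward elimination:
R2 <- R2 - (3)*R1:  [  0   2  -6 ]
R3 <- R3 - (-3)*R1:  [  0   0  -3 ]
R3: entry in column 2 is already 0 -> m_{32} = 0 (no row operation needed)
Multipliers (in order of application): m_{21} = 3, m_{31} = -3, m_{32} = 0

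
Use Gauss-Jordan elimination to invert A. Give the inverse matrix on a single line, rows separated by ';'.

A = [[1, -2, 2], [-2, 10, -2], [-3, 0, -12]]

inverse = [5 1 2/3; 3/4 1/4 1/12; -5/4 -1/4 -1/4]

Gauss-Jordan on [A | I]:
R2 <- R2 - (-2)*R1:  [ 0  6  2  |  2  1  0 ]
R3 <- R3 - (-3)*R1:  [  0  -6  -6  |   3   0   1 ]
R2 <- (1/6)*R2:  [   0    1  1/3  |  1/3  1/6    0 ]
R1 <- R1 - (-2)*R2:  [   1    0  8/3  |  5/3  1/3    0 ]
R3 <- R3 - (-6)*R2:  [  0   0  -4  |   5   1   1 ]
R3 <- (1/-4)*R3:  [    0     0     1  |  -5/4  -1/4  -1/4 ]
R1 <- R1 - (8/3)*R3:  [   1    0    0  |    5    1  2/3 ]
R2 <- R2 - (1/3)*R3:  [    0     1     0  |   3/4   1/4  1/12 ]
Right block of [I | A^{-1}] is the inverse:
[    5     1   2/3 ]
[  3/4   1/4  1/12 ]
[ -5/4  -1/4  -1/4 ]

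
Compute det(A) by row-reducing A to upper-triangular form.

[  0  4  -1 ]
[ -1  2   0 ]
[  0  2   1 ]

det(A) = 6

Forward elimination:
R1 <-> R2   (pivot in column 1 was zero)
[ -1  2   0 ]
[  0  4  -1 ]
[  0  2   1 ]
R3 <- R3 - (1/2)*R2:  [   0    0  3/2 ]
Upper-triangular form:
[ -1  2    0 ]
[  0  4   -1 ]
[  0  0  3/2 ]
det(A) = (-1)^1 * (-1) * (4) * (3/2) = 6  (1 row swap -> sign -1)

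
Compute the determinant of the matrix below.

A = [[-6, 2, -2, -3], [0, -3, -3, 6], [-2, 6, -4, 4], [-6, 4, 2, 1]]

det(A) = -1812

Forward elimination:
R3 <- R3 - (1/3)*R1:  [     0   16/3  -10/3      5 ]
R4 <- R4 - (1)*R1:  [ 0  2  4  4 ]
R3 <- R3 - (-16/9)*R2:  [     0      0  -26/3   47/3 ]
R4 <- R4 - (-2/3)*R2:  [ 0  0  2  8 ]
R4 <- R4 - (-3/13)*R3:  [      0       0       0  151/13 ]
Upper-triangular form:
[ -6   2     -2      -3 ]
[  0  -3     -3       6 ]
[  0   0  -26/3    47/3 ]
[  0   0      0  151/13 ]
det(A) = (-1)^0 * (-6) * (-3) * (-26/3) * (151/13) = -1812  (0 row swaps -> sign +1)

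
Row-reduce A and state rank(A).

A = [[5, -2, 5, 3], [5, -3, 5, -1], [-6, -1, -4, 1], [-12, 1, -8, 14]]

Row reduction:
R2 <- R2 - (1)*R1:  [  0  -1   0  -4 ]
R3 <- R3 - (-6/5)*R1:  [     0  -17/5      2   23/5 ]
R4 <- R4 - (-12/5)*R1:  [     0  -19/5      4  106/5 ]
R3 <- R3 - (17/5)*R2:  [    0     0     2  91/5 ]
R4 <- R4 - (19/5)*R2:  [     0      0      4  182/5 ]
R4 <- R4 - (2)*R3:  [ 0  0  0  0 ]
Row echelon form:
[ 5  -2  5     3 ]
[ 0  -1  0    -4 ]
[ 0   0  2  91/5 ]
[ 0   0  0     0 ]
Nonzero rows / pivot columns: 3

rank(A) = 3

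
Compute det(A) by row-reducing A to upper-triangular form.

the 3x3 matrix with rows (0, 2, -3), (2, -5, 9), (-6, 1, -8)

Forward elimination:
R1 <-> R2   (pivot in column 1 was zero)
[  2  -5   9 ]
[  0   2  -3 ]
[ -6   1  -8 ]
R3 <- R3 - (-3)*R1:  [   0  -14   19 ]
R3 <- R3 - (-7)*R2:  [  0   0  -2 ]
Upper-triangular form:
[ 2  -5   9 ]
[ 0   2  -3 ]
[ 0   0  -2 ]
det(A) = (-1)^1 * (2) * (2) * (-2) = 8  (1 row swap -> sign -1)

det(A) = 8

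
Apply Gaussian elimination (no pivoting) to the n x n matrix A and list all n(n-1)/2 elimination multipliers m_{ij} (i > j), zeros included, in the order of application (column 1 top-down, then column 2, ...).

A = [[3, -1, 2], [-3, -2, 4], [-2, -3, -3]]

Forward elimination:
R2 <- R2 - (-1)*R1:  [  0  -3   6 ]
R3 <- R3 - (-2/3)*R1:  [     0  -11/3   -5/3 ]
R3 <- R3 - (11/9)*R2:  [  0   0  -9 ]
Multipliers (in order of application): m_{21} = -1, m_{31} = -2/3, m_{32} = 11/9

multipliers: -1, -2/3, 11/9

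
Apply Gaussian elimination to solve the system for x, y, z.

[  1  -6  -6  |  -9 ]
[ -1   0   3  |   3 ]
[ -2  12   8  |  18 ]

Forward elimination on [A|b]:
R2 <- R2 - (-1)*R1:  [  0  -6  -3  -6 ]
R3 <- R3 - (-2)*R1:  [  0   0  -4   0 ]
Row echelon form:
[ 1  -6  -6  |  -9 ]
[ 0  -6  -3  |  -6 ]
[ 0   0  -4  |   0 ]
Back-substitution:
z = (0) / -4 = 0
y = (-6 - (-3)*(0)) / -6 = 1
x = (-9 - (-6)*(1) - (-6)*(0)) / 1 = -3

(-3, 1, 0)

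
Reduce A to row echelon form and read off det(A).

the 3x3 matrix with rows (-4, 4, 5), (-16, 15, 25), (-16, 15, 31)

Forward elimination:
R2 <- R2 - (4)*R1:  [  0  -1   5 ]
R3 <- R3 - (4)*R1:  [  0  -1  11 ]
R3 <- R3 - (1)*R2:  [ 0  0  6 ]
Upper-triangular form:
[ -4   4  5 ]
[  0  -1  5 ]
[  0   0  6 ]
det(A) = (-1)^0 * (-4) * (-1) * (6) = 24  (0 row swaps -> sign +1)

det(A) = 24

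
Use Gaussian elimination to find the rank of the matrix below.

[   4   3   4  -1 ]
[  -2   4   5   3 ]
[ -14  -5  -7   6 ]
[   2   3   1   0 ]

rank(A) = 3

Row reduction:
R2 <- R2 - (-1/2)*R1:  [    0  11/2     7   5/2 ]
R3 <- R3 - (-7/2)*R1:  [    0  11/2     7   5/2 ]
R4 <- R4 - (1/2)*R1:  [   0  3/2   -1  1/2 ]
R3 <- R3 - (1)*R2:  [ 0  0  0  0 ]
R4 <- R4 - (3/11)*R2:  [      0       0  -32/11   -2/11 ]
R3 <-> R4   (pivot in column 3 was zero)
[ 4     3       4     -1 ]
[ 0  11/2       7    5/2 ]
[ 0     0  -32/11  -2/11 ]
[ 0     0       0      0 ]
Row echelon form:
[ 4     3       4     -1 ]
[ 0  11/2       7    5/2 ]
[ 0     0  -32/11  -2/11 ]
[ 0     0       0      0 ]
Nonzero rows / pivot columns: 3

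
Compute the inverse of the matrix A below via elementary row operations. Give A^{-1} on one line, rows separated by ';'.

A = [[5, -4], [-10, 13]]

inverse = [13/25 4/25; 2/5 1/5]

Gauss-Jordan on [A | I]:
R1 <- (1/5)*R1:  [    1  -4/5  |   1/5     0 ]
R2 <- R2 - (-10)*R1:  [ 0  5  |  2  1 ]
R2 <- (1/5)*R2:  [   0    1  |  2/5  1/5 ]
R1 <- R1 - (-4/5)*R2:  [     1      0  |  13/25   4/25 ]
Right block of [I | A^{-1}] is the inverse:
[ 13/25  4/25 ]
[   2/5   1/5 ]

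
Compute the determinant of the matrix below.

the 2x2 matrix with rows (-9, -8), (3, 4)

det(A) = -12

Forward elimination:
R2 <- R2 - (-1/3)*R1:  [   0  4/3 ]
Upper-triangular form:
[ -9   -8 ]
[  0  4/3 ]
det(A) = (-1)^0 * (-9) * (4/3) = -12  (0 row swaps -> sign +1)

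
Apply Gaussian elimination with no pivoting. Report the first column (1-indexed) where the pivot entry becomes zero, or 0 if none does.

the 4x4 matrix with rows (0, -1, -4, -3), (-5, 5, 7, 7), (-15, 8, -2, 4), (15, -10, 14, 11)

Naive forward elimination:
Pivot entry (1,1) is zero but row 2 has -5 in column 1 -> naive elimination stops; a row interchange (e.g. R1 <-> R2) would be required here.

first zero-pivot column = 1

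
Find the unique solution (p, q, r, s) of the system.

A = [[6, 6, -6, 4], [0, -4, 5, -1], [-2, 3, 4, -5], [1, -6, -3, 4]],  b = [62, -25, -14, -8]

Forward elimination on [A|b]:
R3 <- R3 - (-1/3)*R1:  [     0      5      2  -11/3   20/3 ]
R4 <- R4 - (1/6)*R1:  [     0     -7     -2   10/3  -55/3 ]
R3 <- R3 - (-5/4)*R2:  [       0        0     33/4   -59/12  -295/12 ]
R4 <- R4 - (7/4)*R2:  [      0       0   -43/4   61/12  305/12 ]
R4 <- R4 - (-43/33)*R3:  [       0        0        0  -131/99  -655/99 ]
Row echelon form:
[ 6   6    -6        4  |       62 ]
[ 0  -4     5       -1  |      -25 ]
[ 0   0  33/4   -59/12  |  -295/12 ]
[ 0   0     0  -131/99  |  -655/99 ]
Back-substitution:
s = (-655/99) / (-131/99) = 5
r = (-295/12 - (-59/12)*(5)) / (33/4) = 0
q = (-25 - (5)*(0) - (-1)*(5)) / -4 = 5
p = (62 - (6)*(5) - (-6)*(0) - (4)*(5)) / 6 = 2

(2, 5, 0, 5)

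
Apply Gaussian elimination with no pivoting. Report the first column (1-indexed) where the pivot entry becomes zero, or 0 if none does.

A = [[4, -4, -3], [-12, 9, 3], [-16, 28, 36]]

first zero-pivot column = 3

Naive forward elimination:
R2 <- R2 - (-3)*R1:  [  0  -3  -6 ]
R3 <- R3 - (-4)*R1:  [  0  12  24 ]
R3 <- R3 - (-4)*R2:  [ 0  0  0 ]
Matrix at this point:
[ 4  -4  -3 ]
[ 0  -3  -6 ]
[ 0   0   0 ]
Pivot entry (3,3) in the last row is zero and there are no rows below to swap with -> zero pivot in column 3 (A is singular).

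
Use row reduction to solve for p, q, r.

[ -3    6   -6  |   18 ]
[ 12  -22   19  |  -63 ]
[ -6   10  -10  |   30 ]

(0, 2, -1)

Forward elimination on [A|b]:
R2 <- R2 - (-4)*R1:  [  0   2  -5   9 ]
R3 <- R3 - (2)*R1:  [  0  -2   2  -6 ]
R3 <- R3 - (-1)*R2:  [  0   0  -3   3 ]
Row echelon form:
[ -3  6  -6  |  18 ]
[  0  2  -5  |   9 ]
[  0  0  -3  |   3 ]
Back-substitution:
r = (3) / -3 = -1
q = (9 - (-5)*(-1)) / 2 = 2
p = (18 - (6)*(2) - (-6)*(-1)) / -3 = 0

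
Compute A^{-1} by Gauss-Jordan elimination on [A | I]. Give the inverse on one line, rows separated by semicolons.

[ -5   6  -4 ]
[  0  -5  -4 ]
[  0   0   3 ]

Gauss-Jordan on [A | I]:
R1 <- (1/-5)*R1:  [    1  -6/5   4/5  |  -1/5     0     0 ]
R2 <- (1/-5)*R2:  [    0     1   4/5  |     0  -1/5     0 ]
R1 <- R1 - (-6/5)*R2:  [     1      0  44/25  |   -1/5  -6/25      0 ]
R3 <- (1/3)*R3:  [   0    0    1  |    0    0  1/3 ]
R1 <- R1 - (44/25)*R3:  [      1       0       0  |    -1/5   -6/25  -44/75 ]
R2 <- R2 - (4/5)*R3:  [     0      1      0  |      0   -1/5  -4/15 ]
Right block of [I | A^{-1}] is the inverse:
[ -1/5  -6/25  -44/75 ]
[    0   -1/5   -4/15 ]
[    0      0     1/3 ]

inverse = [-1/5 -6/25 -44/75; 0 -1/5 -4/15; 0 0 1/3]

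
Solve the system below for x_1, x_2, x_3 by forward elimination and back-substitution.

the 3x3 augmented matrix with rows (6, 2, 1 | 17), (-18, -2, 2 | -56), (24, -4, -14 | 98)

Forward elimination on [A|b]:
R2 <- R2 - (-3)*R1:  [  0   4   5  -5 ]
R3 <- R3 - (4)*R1:  [   0  -12  -18   30 ]
R3 <- R3 - (-3)*R2:  [  0   0  -3  15 ]
Row echelon form:
[ 6  2   1  |  17 ]
[ 0  4   5  |  -5 ]
[ 0  0  -3  |  15 ]
Back-substitution:
x_3 = (15) / -3 = -5
x_2 = (-5 - (5)*(-5)) / 4 = 5
x_1 = (17 - (2)*(5) - (1)*(-5)) / 6 = 2

(2, 5, -5)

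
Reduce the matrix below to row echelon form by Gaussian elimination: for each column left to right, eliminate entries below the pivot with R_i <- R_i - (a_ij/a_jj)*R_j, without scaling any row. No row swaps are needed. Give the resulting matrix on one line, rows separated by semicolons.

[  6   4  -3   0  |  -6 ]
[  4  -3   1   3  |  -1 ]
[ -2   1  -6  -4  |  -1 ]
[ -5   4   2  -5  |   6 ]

REF = [6 4 -3 0 -6; 0 -17/3 3 3 3; 0 0 -98/17 -47/17 -30/17; 0 0 0 -537/196 377/98]

Forward elimination:
R2 <- R2 - (2/3)*R1:  [     0  -17/3      3      3      3 ]
R3 <- R3 - (-1/3)*R1:  [   0  7/3   -7   -4   -3 ]
R4 <- R4 - (-5/6)*R1:  [    0  22/3  -1/2    -5     1 ]
R3 <- R3 - (-7/17)*R2:  [      0       0  -98/17  -47/17  -30/17 ]
R4 <- R4 - (-22/17)*R2:  [      0       0  115/34  -19/17   83/17 ]
R4 <- R4 - (-115/196)*R3:  [        0         0         0  -537/196    377/98 ]
Row echelon form:
[ 6      4      -3         0  |      -6 ]
[ 0  -17/3       3         3  |       3 ]
[ 0      0  -98/17    -47/17  |  -30/17 ]
[ 0      0       0  -537/196  |  377/98 ]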